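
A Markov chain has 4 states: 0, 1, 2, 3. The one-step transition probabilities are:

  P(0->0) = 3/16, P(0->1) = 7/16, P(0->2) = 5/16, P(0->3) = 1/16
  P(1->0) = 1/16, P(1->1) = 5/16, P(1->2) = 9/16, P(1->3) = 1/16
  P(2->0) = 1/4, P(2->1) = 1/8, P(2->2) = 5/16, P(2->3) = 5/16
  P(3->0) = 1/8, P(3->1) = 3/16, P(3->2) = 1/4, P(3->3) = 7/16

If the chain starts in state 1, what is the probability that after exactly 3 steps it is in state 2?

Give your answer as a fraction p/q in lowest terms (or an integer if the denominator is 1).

Computing P^3 by repeated multiplication:
P^1 =
  0: [3/16, 7/16, 5/16, 1/16]
  1: [1/16, 5/16, 9/16, 1/16]
  2: [1/4, 1/8, 5/16, 5/16]
  3: [1/8, 3/16, 1/4, 7/16]
P^2 =
  0: [19/128, 69/256, 107/256, 21/128]
  1: [23/128, 53/256, 99/256, 29/128]
  2: [11/64, 63/256, 83/256, 33/128]
  3: [39/256, 29/128, 85/256, 37/128]
P^3 =
  0: [695/4096, 951/4096, 757/2048, 117/512]
  1: [703/4096, 959/4096, 717/2048, 125/512]
  2: [659/4096, 987/4096, 733/2048, 123/512]
  3: [663/4096, 955/4096, 719/2048, 65/256]

(P^3)[1 -> 2] = 717/2048

Answer: 717/2048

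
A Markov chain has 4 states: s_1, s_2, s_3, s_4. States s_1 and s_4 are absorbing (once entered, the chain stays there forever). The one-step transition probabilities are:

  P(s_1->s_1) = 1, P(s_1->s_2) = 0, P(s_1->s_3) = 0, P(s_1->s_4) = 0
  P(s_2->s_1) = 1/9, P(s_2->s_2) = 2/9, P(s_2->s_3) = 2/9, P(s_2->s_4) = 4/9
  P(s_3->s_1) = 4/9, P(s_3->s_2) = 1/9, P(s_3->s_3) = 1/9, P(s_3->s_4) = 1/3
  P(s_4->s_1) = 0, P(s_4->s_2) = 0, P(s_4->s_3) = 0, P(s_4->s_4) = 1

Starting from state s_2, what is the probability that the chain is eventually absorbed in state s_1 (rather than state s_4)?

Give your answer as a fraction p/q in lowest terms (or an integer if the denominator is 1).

Let a_i = P(absorbed in s_1 | start in state i).
Boundary conditions: a_s_1 = 1, a_s_4 = 0.
For each transient state i, a_i = sum_j P(i->j) * a_j:
  a_s_2 = 1/9*a_s_1 + 2/9*a_s_2 + 2/9*a_s_3 + 4/9*a_s_4
  a_s_3 = 4/9*a_s_1 + 1/9*a_s_2 + 1/9*a_s_3 + 1/3*a_s_4

Substituting a_s_1 = 1 and a_s_4 = 0, rearrange to (I - Q) a = r where r[i] = P(i -> s_1):
  [7/9, -2/9] . (a_s_2, a_s_3) = 1/9
  [-1/9, 8/9] . (a_s_2, a_s_3) = 4/9

Solving yields:
  a_s_2 = 8/27
  a_s_3 = 29/54

Starting state is s_2, so the absorption probability is a_s_2 = 8/27.

Answer: 8/27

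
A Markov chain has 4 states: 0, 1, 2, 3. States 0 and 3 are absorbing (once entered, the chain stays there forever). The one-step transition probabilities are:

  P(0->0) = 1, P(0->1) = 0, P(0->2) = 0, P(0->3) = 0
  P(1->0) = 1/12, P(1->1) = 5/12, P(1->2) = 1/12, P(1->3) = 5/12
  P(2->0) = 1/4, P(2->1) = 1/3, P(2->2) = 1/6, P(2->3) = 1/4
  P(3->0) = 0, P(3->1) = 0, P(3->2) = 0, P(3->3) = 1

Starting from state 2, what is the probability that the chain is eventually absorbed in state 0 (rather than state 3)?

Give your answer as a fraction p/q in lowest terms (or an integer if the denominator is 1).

Answer: 25/66

Derivation:
Let a_i = P(absorbed in 0 | start in state i).
Boundary conditions: a_0 = 1, a_3 = 0.
For each transient state i, a_i = sum_j P(i->j) * a_j:
  a_1 = 1/12*a_0 + 5/12*a_1 + 1/12*a_2 + 5/12*a_3
  a_2 = 1/4*a_0 + 1/3*a_1 + 1/6*a_2 + 1/4*a_3

Substituting a_0 = 1 and a_3 = 0, rearrange to (I - Q) a = r where r[i] = P(i -> 0):
  [7/12, -1/12] . (a_1, a_2) = 1/12
  [-1/3, 5/6] . (a_1, a_2) = 1/4

Solving yields:
  a_1 = 13/66
  a_2 = 25/66

Starting state is 2, so the absorption probability is a_2 = 25/66.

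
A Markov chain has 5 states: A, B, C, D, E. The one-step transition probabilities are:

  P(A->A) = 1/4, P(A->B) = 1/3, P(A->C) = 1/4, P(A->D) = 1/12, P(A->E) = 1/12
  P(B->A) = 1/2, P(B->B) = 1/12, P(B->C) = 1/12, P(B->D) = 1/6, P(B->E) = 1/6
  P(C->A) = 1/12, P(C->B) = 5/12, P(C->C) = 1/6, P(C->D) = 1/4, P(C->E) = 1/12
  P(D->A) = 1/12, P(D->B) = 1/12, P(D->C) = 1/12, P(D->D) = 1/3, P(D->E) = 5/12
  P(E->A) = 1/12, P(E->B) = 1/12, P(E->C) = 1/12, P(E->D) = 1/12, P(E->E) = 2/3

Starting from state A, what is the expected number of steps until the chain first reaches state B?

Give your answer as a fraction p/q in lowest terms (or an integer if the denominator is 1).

Answer: 828/191

Derivation:
Let h_i = expected steps to first reach B from state i.
Boundary: h_B = 0.
First-step equations for the other states:
  h_A = 1 + 1/4*h_A + 1/3*h_B + 1/4*h_C + 1/12*h_D + 1/12*h_E
  h_C = 1 + 1/12*h_A + 5/12*h_B + 1/6*h_C + 1/4*h_D + 1/12*h_E
  h_D = 1 + 1/12*h_A + 1/12*h_B + 1/12*h_C + 1/3*h_D + 5/12*h_E
  h_E = 1 + 1/12*h_A + 1/12*h_B + 1/12*h_C + 1/12*h_D + 2/3*h_E

Substituting h_B = 0 and rearranging gives the linear system (I - Q) h = 1:
  [3/4, -1/4, -1/12, -1/12] . (h_A, h_C, h_D, h_E) = 1
  [-1/12, 5/6, -1/4, -1/12] . (h_A, h_C, h_D, h_E) = 1
  [-1/12, -1/12, 2/3, -5/12] . (h_A, h_C, h_D, h_E) = 1
  [-1/12, -1/12, -1/12, 1/3] . (h_A, h_C, h_D, h_E) = 1

Solving yields:
  h_A = 828/191
  h_C = 840/191
  h_D = 1320/191
  h_E = 1320/191

Starting state is A, so the expected hitting time is h_A = 828/191.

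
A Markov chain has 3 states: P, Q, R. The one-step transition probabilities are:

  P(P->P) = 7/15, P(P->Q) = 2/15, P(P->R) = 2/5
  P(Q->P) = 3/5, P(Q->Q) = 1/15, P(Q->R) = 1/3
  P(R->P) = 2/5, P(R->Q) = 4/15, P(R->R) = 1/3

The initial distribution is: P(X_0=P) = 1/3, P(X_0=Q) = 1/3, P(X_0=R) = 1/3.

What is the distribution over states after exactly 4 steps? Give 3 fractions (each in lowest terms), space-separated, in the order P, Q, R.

Propagating the distribution step by step (d_{t+1} = d_t * P):
d_0 = (P=1/3, Q=1/3, R=1/3)
  d_1[P] = 1/3*7/15 + 1/3*3/5 + 1/3*2/5 = 22/45
  d_1[Q] = 1/3*2/15 + 1/3*1/15 + 1/3*4/15 = 7/45
  d_1[R] = 1/3*2/5 + 1/3*1/3 + 1/3*1/3 = 16/45
d_1 = (P=22/45, Q=7/45, R=16/45)
  d_2[P] = 22/45*7/15 + 7/45*3/5 + 16/45*2/5 = 313/675
  d_2[Q] = 22/45*2/15 + 7/45*1/15 + 16/45*4/15 = 23/135
  d_2[R] = 22/45*2/5 + 7/45*1/3 + 16/45*1/3 = 247/675
d_2 = (P=313/675, Q=23/135, R=247/675)
  d_3[P] = 313/675*7/15 + 23/135*3/5 + 247/675*2/5 = 4708/10125
  d_3[Q] = 313/675*2/15 + 23/135*1/15 + 247/675*4/15 = 1729/10125
  d_3[R] = 313/675*2/5 + 23/135*1/3 + 247/675*1/3 = 3688/10125
d_3 = (P=4708/10125, Q=1729/10125, R=3688/10125)
  d_4[P] = 4708/10125*7/15 + 1729/10125*3/5 + 3688/10125*2/5 = 14129/30375
  d_4[Q] = 4708/10125*2/15 + 1729/10125*1/15 + 3688/10125*4/15 = 25897/151875
  d_4[R] = 4708/10125*2/5 + 1729/10125*1/3 + 3688/10125*1/3 = 55333/151875
d_4 = (P=14129/30375, Q=25897/151875, R=55333/151875)

Answer: 14129/30375 25897/151875 55333/151875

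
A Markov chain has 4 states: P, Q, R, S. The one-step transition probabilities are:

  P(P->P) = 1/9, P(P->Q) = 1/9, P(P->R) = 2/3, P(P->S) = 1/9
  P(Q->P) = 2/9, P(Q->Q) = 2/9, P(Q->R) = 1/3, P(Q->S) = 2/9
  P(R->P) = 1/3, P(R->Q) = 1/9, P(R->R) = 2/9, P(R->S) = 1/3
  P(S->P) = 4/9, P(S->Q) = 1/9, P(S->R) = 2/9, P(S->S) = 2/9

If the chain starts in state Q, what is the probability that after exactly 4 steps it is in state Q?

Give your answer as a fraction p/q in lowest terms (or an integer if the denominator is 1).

Answer: 821/6561

Derivation:
Computing P^4 by repeated multiplication:
P^1 =
  P: [1/9, 1/9, 2/3, 1/9]
  Q: [2/9, 2/9, 1/3, 2/9]
  R: [1/3, 1/9, 2/9, 1/3]
  S: [4/9, 1/9, 2/9, 2/9]
P^2 =
  P: [25/81, 10/81, 23/81, 23/81]
  Q: [23/81, 11/81, 28/81, 19/81]
  R: [23/81, 10/81, 31/81, 17/81]
  S: [20/81, 10/81, 35/81, 16/81]
P^3 =
  P: [206/729, 91/729, 272/729, 160/729]
  Q: [205/729, 92/729, 265/729, 167/729]
  R: [68/243, 91/729, 88/243, 170/729]
  S: [209/729, 91/729, 28/81, 59/243]
P^4 =
  P: [1844/6561, 820/6561, 791/2187, 508/2187]
  Q: [1852/6561, 821/6561, 790/2187, 506/2187]
  R: [1858/6561, 820/6561, 2365/6561, 506/2187]
  S: [1855/6561, 820/6561, 265/729, 1501/6561]

(P^4)[Q -> Q] = 821/6561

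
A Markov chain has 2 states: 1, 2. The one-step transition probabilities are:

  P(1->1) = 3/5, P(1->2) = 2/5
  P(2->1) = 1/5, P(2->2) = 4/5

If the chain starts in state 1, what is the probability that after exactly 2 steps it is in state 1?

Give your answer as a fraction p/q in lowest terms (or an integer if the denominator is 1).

Answer: 11/25

Derivation:
Computing P^2 by repeated multiplication:
P^1 =
  1: [3/5, 2/5]
  2: [1/5, 4/5]
P^2 =
  1: [11/25, 14/25]
  2: [7/25, 18/25]

(P^2)[1 -> 1] = 11/25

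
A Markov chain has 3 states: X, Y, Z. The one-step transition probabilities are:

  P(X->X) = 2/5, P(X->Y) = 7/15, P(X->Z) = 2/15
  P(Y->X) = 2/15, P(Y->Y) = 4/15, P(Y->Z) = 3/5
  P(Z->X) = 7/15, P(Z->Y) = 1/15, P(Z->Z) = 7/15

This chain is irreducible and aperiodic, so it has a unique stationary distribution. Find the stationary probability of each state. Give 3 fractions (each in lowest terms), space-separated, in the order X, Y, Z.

The stationary distribution satisfies pi = pi * P, i.e.:
  pi_X = 2/5*pi_X + 2/15*pi_Y + 7/15*pi_Z
  pi_Y = 7/15*pi_X + 4/15*pi_Y + 1/15*pi_Z
  pi_Z = 2/15*pi_X + 3/5*pi_Y + 7/15*pi_Z
with normalization: pi_X + pi_Y + pi_Z = 1.

Using the first 2 balance equations plus normalization, the linear system A*pi = b is:
  [-3/5, 2/15, 7/15] . pi = 0
  [7/15, -11/15, 1/15] . pi = 0
  [1, 1, 1] . pi = 1

Solving yields:
  pi_X = 79/222
  pi_Y = 29/111
  pi_Z = 85/222

Verification (pi * P):
  79/222*2/5 + 29/111*2/15 + 85/222*7/15 = 79/222 = pi_X  (ok)
  79/222*7/15 + 29/111*4/15 + 85/222*1/15 = 29/111 = pi_Y  (ok)
  79/222*2/15 + 29/111*3/5 + 85/222*7/15 = 85/222 = pi_Z  (ok)

Answer: 79/222 29/111 85/222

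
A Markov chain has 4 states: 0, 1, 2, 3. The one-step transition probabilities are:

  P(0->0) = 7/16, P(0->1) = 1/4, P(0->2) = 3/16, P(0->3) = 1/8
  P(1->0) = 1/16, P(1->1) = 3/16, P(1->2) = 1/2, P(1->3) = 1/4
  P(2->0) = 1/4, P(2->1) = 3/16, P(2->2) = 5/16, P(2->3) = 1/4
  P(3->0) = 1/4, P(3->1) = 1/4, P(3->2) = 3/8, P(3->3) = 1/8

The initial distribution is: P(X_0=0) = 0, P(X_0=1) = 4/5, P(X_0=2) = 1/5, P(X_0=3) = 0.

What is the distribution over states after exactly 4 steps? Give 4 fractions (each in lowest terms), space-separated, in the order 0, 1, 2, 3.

Propagating the distribution step by step (d_{t+1} = d_t * P):
d_0 = (0=0, 1=4/5, 2=1/5, 3=0)
  d_1[0] = 0*7/16 + 4/5*1/16 + 1/5*1/4 + 0*1/4 = 1/10
  d_1[1] = 0*1/4 + 4/5*3/16 + 1/5*3/16 + 0*1/4 = 3/16
  d_1[2] = 0*3/16 + 4/5*1/2 + 1/5*5/16 + 0*3/8 = 37/80
  d_1[3] = 0*1/8 + 4/5*1/4 + 1/5*1/4 + 0*1/8 = 1/4
d_1 = (0=1/10, 1=3/16, 2=37/80, 3=1/4)
  d_2[0] = 1/10*7/16 + 3/16*1/16 + 37/80*1/4 + 1/4*1/4 = 299/1280
  d_2[1] = 1/10*1/4 + 3/16*3/16 + 37/80*3/16 + 1/4*1/4 = 67/320
  d_2[2] = 1/10*3/16 + 3/16*1/2 + 37/80*5/16 + 1/4*3/8 = 449/1280
  d_2[3] = 1/10*1/8 + 3/16*1/4 + 37/80*1/4 + 1/4*1/8 = 33/160
d_2 = (0=299/1280, 1=67/320, 2=449/1280, 3=33/160)
  d_3[0] = 299/1280*7/16 + 67/320*1/16 + 449/1280*1/4 + 33/160*1/4 = 5213/20480
  d_3[1] = 299/1280*1/4 + 67/320*3/16 + 449/1280*3/16 + 33/160*1/4 = 4403/20480
  d_3[2] = 299/1280*3/16 + 67/320*1/2 + 449/1280*5/16 + 33/160*3/8 = 687/2048
  d_3[3] = 299/1280*1/8 + 67/320*1/4 + 449/1280*1/4 + 33/160*1/8 = 1997/10240
d_3 = (0=5213/20480, 1=4403/20480, 2=687/2048, 3=1997/10240)
  d_4[0] = 5213/20480*7/16 + 4403/20480*1/16 + 687/2048*1/4 + 1997/10240*1/4 = 8435/32768
  d_4[1] = 5213/20480*1/4 + 4403/20480*3/16 + 687/2048*3/16 + 1997/10240*1/4 = 70647/327680
  d_4[2] = 5213/20480*3/16 + 4403/20480*1/2 + 687/2048*5/16 + 1997/10240*3/8 = 109177/327680
  d_4[3] = 5213/20480*1/8 + 4403/20480*1/4 + 687/2048*1/4 + 1997/10240*1/8 = 31753/163840
d_4 = (0=8435/32768, 1=70647/327680, 2=109177/327680, 3=31753/163840)

Answer: 8435/32768 70647/327680 109177/327680 31753/163840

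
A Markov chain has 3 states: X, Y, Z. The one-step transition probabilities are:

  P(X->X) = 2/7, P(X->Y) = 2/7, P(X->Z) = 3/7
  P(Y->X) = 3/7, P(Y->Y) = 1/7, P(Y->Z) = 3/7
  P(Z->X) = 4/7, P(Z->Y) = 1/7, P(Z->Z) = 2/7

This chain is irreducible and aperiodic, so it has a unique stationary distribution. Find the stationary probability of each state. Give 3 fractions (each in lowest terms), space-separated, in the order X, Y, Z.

Answer: 27/64 13/64 3/8

Derivation:
The stationary distribution satisfies pi = pi * P, i.e.:
  pi_X = 2/7*pi_X + 3/7*pi_Y + 4/7*pi_Z
  pi_Y = 2/7*pi_X + 1/7*pi_Y + 1/7*pi_Z
  pi_Z = 3/7*pi_X + 3/7*pi_Y + 2/7*pi_Z
with normalization: pi_X + pi_Y + pi_Z = 1.

Using the first 2 balance equations plus normalization, the linear system A*pi = b is:
  [-5/7, 3/7, 4/7] . pi = 0
  [2/7, -6/7, 1/7] . pi = 0
  [1, 1, 1] . pi = 1

Solving yields:
  pi_X = 27/64
  pi_Y = 13/64
  pi_Z = 3/8

Verification (pi * P):
  27/64*2/7 + 13/64*3/7 + 3/8*4/7 = 27/64 = pi_X  (ok)
  27/64*2/7 + 13/64*1/7 + 3/8*1/7 = 13/64 = pi_Y  (ok)
  27/64*3/7 + 13/64*3/7 + 3/8*2/7 = 3/8 = pi_Z  (ok)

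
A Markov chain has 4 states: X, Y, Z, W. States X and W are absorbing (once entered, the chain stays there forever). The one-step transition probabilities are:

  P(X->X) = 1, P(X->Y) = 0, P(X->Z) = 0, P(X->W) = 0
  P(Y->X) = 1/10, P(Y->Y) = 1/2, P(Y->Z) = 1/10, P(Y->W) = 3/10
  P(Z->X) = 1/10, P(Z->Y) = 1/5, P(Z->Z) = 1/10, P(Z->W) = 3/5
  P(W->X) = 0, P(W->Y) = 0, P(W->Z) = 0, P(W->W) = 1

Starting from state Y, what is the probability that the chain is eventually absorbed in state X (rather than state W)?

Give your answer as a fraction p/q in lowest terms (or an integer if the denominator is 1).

Answer: 10/43

Derivation:
Let a_i = P(absorbed in X | start in state i).
Boundary conditions: a_X = 1, a_W = 0.
For each transient state i, a_i = sum_j P(i->j) * a_j:
  a_Y = 1/10*a_X + 1/2*a_Y + 1/10*a_Z + 3/10*a_W
  a_Z = 1/10*a_X + 1/5*a_Y + 1/10*a_Z + 3/5*a_W

Substituting a_X = 1 and a_W = 0, rearrange to (I - Q) a = r where r[i] = P(i -> X):
  [1/2, -1/10] . (a_Y, a_Z) = 1/10
  [-1/5, 9/10] . (a_Y, a_Z) = 1/10

Solving yields:
  a_Y = 10/43
  a_Z = 7/43

Starting state is Y, so the absorption probability is a_Y = 10/43.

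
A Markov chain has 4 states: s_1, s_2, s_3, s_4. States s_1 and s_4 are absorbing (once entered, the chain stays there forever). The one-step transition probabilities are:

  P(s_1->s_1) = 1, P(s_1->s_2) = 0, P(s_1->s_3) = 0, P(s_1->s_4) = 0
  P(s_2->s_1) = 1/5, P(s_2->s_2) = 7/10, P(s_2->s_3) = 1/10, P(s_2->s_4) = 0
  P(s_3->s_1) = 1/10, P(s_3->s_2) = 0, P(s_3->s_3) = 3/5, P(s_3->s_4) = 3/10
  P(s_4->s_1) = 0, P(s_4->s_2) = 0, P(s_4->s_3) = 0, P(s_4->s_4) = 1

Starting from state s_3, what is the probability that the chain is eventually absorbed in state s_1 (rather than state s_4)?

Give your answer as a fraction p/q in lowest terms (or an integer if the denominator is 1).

Answer: 1/4

Derivation:
Let a_i = P(absorbed in s_1 | start in state i).
Boundary conditions: a_s_1 = 1, a_s_4 = 0.
For each transient state i, a_i = sum_j P(i->j) * a_j:
  a_s_2 = 1/5*a_s_1 + 7/10*a_s_2 + 1/10*a_s_3 + 0*a_s_4
  a_s_3 = 1/10*a_s_1 + 0*a_s_2 + 3/5*a_s_3 + 3/10*a_s_4

Substituting a_s_1 = 1 and a_s_4 = 0, rearrange to (I - Q) a = r where r[i] = P(i -> s_1):
  [3/10, -1/10] . (a_s_2, a_s_3) = 1/5
  [0, 2/5] . (a_s_2, a_s_3) = 1/10

Solving yields:
  a_s_2 = 3/4
  a_s_3 = 1/4

Starting state is s_3, so the absorption probability is a_s_3 = 1/4.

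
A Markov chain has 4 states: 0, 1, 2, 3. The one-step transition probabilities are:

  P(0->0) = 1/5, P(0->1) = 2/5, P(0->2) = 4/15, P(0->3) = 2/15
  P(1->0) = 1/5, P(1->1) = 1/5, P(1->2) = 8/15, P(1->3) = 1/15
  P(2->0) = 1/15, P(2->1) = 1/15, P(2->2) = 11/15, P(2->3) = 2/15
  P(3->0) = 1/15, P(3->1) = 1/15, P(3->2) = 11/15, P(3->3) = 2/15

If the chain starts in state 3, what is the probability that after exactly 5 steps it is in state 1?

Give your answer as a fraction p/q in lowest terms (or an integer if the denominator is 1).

Answer: 85486/759375

Derivation:
Computing P^5 by repeated multiplication:
P^1 =
  0: [1/5, 2/5, 4/15, 2/15]
  1: [1/5, 1/5, 8/15, 1/15]
  2: [1/15, 1/15, 11/15, 2/15]
  3: [1/15, 1/15, 11/15, 2/15]
P^2 =
  0: [11/75, 14/75, 14/25, 8/75]
  1: [3/25, 4/25, 3/5, 3/25]
  2: [19/225, 22/225, 31/45, 29/225]
  3: [19/225, 22/225, 31/45, 29/225]
P^3 =
  0: [1/9, 158/1125, 706/1125, 136/1125]
  1: [13/125, 16/125, 242/375, 46/375]
  2: [307/3375, 364/3375, 2276/3375, 428/3375]
  3: [307/3375, 364/3375, 2276/3375, 428/3375]
P^4 =
  0: [1691/16875, 2066/16875, 11026/16875, 2092/16875]
  1: [61/625, 74/625, 412/625, 78/625]
  2: [4717/50625, 5638/50625, 33884/50625, 6386/50625]
  3: [4717/50625, 5638/50625, 33884/50625, 6386/50625]
P^5 =
  0: [24389/253125, 29462/253125, 33518/50625, 31684/253125]
  1: [179/1875, 1078/9375, 6226/9375, 392/3125]
  2: [14267/151875, 85486/759375, 506942/759375, 95612/759375]
  3: [14267/151875, 85486/759375, 506942/759375, 95612/759375]

(P^5)[3 -> 1] = 85486/759375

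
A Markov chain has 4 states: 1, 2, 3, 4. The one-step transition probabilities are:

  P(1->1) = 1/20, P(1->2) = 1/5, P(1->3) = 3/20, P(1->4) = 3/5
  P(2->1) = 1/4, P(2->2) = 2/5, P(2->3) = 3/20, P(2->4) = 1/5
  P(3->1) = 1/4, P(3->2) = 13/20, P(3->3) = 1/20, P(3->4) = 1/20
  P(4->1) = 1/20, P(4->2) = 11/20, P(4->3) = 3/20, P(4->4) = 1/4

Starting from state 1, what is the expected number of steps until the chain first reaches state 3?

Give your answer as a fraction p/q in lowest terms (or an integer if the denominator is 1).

Let h_i = expected steps to first reach 3 from state i.
Boundary: h_3 = 0.
First-step equations for the other states:
  h_1 = 1 + 1/20*h_1 + 1/5*h_2 + 3/20*h_3 + 3/5*h_4
  h_2 = 1 + 1/4*h_1 + 2/5*h_2 + 3/20*h_3 + 1/5*h_4
  h_4 = 1 + 1/20*h_1 + 11/20*h_2 + 3/20*h_3 + 1/4*h_4

Substituting h_3 = 0 and rearranging gives the linear system (I - Q) h = 1:
  [19/20, -1/5, -3/5] . (h_1, h_2, h_4) = 1
  [-1/4, 3/5, -1/5] . (h_1, h_2, h_4) = 1
  [-1/20, -11/20, 3/4] . (h_1, h_2, h_4) = 1

Solving yields:
  h_1 = 20/3
  h_2 = 20/3
  h_4 = 20/3

Starting state is 1, so the expected hitting time is h_1 = 20/3.

Answer: 20/3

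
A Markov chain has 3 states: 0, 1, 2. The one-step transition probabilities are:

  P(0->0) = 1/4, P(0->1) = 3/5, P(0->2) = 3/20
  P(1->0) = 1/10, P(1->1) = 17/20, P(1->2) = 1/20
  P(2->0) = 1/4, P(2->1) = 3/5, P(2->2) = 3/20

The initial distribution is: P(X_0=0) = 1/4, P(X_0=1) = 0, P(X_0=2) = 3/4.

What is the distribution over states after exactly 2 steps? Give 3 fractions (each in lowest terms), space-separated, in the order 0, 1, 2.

Answer: 4/25 3/4 9/100

Derivation:
Propagating the distribution step by step (d_{t+1} = d_t * P):
d_0 = (0=1/4, 1=0, 2=3/4)
  d_1[0] = 1/4*1/4 + 0*1/10 + 3/4*1/4 = 1/4
  d_1[1] = 1/4*3/5 + 0*17/20 + 3/4*3/5 = 3/5
  d_1[2] = 1/4*3/20 + 0*1/20 + 3/4*3/20 = 3/20
d_1 = (0=1/4, 1=3/5, 2=3/20)
  d_2[0] = 1/4*1/4 + 3/5*1/10 + 3/20*1/4 = 4/25
  d_2[1] = 1/4*3/5 + 3/5*17/20 + 3/20*3/5 = 3/4
  d_2[2] = 1/4*3/20 + 3/5*1/20 + 3/20*3/20 = 9/100
d_2 = (0=4/25, 1=3/4, 2=9/100)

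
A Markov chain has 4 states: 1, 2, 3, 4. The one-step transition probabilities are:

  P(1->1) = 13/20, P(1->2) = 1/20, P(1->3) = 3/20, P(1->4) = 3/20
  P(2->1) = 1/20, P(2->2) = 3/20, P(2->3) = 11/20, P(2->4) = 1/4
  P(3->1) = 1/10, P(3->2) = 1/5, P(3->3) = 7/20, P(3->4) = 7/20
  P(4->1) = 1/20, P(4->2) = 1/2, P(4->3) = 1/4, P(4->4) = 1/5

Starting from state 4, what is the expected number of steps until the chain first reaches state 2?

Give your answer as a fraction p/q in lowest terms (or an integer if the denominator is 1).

Answer: 584/205

Derivation:
Let h_i = expected steps to first reach 2 from state i.
Boundary: h_2 = 0.
First-step equations for the other states:
  h_1 = 1 + 13/20*h_1 + 1/20*h_2 + 3/20*h_3 + 3/20*h_4
  h_3 = 1 + 1/10*h_1 + 1/5*h_2 + 7/20*h_3 + 7/20*h_4
  h_4 = 1 + 1/20*h_1 + 1/2*h_2 + 1/4*h_3 + 1/5*h_4

Substituting h_2 = 0 and rearranging gives the linear system (I - Q) h = 1:
  [7/20, -3/20, -3/20] . (h_1, h_3, h_4) = 1
  [-1/10, 13/20, -7/20] . (h_1, h_3, h_4) = 1
  [-1/20, -1/4, 4/5] . (h_1, h_3, h_4) = 1

Solving yields:
  h_1 = 1184/205
  h_3 = 812/205
  h_4 = 584/205

Starting state is 4, so the expected hitting time is h_4 = 584/205.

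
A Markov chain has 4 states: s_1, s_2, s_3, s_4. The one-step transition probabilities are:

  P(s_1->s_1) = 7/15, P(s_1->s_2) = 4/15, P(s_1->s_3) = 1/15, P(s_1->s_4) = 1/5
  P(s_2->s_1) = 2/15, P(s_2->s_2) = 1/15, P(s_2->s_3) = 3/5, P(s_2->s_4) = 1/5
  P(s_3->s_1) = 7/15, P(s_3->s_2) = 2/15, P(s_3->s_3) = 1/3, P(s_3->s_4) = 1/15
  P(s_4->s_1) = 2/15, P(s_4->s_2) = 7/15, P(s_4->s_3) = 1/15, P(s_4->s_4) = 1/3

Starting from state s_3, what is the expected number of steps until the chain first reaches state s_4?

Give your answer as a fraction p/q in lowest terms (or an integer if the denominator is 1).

Answer: 1875/271

Derivation:
Let h_i = expected steps to first reach s_4 from state i.
Boundary: h_s_4 = 0.
First-step equations for the other states:
  h_s_1 = 1 + 7/15*h_s_1 + 4/15*h_s_2 + 1/15*h_s_3 + 1/5*h_s_4
  h_s_2 = 1 + 2/15*h_s_1 + 1/15*h_s_2 + 3/5*h_s_3 + 1/5*h_s_4
  h_s_3 = 1 + 7/15*h_s_1 + 2/15*h_s_2 + 1/3*h_s_3 + 1/15*h_s_4

Substituting h_s_4 = 0 and rearranging gives the linear system (I - Q) h = 1:
  [8/15, -4/15, -1/15] . (h_s_1, h_s_2, h_s_3) = 1
  [-2/15, 14/15, -3/5] . (h_s_1, h_s_2, h_s_3) = 1
  [-7/15, -2/15, 2/3] . (h_s_1, h_s_2, h_s_3) = 1

Solving yields:
  h_s_1 = 1605/271
  h_s_2 = 1725/271
  h_s_3 = 1875/271

Starting state is s_3, so the expected hitting time is h_s_3 = 1875/271.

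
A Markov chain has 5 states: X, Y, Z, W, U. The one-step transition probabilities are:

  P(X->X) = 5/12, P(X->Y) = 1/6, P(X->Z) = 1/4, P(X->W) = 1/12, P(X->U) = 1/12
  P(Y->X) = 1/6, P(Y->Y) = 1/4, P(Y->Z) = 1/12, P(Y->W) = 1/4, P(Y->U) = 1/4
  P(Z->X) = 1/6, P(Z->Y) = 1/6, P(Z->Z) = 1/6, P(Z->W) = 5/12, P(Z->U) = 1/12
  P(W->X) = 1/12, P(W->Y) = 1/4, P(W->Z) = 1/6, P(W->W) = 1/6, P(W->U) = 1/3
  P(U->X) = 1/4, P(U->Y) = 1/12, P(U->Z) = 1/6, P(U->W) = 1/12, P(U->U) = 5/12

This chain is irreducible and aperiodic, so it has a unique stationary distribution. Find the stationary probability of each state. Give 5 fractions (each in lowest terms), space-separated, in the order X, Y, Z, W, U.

Answer: 303/1328 235/1328 227/1328 123/664 317/1328

Derivation:
The stationary distribution satisfies pi = pi * P, i.e.:
  pi_X = 5/12*pi_X + 1/6*pi_Y + 1/6*pi_Z + 1/12*pi_W + 1/4*pi_U
  pi_Y = 1/6*pi_X + 1/4*pi_Y + 1/6*pi_Z + 1/4*pi_W + 1/12*pi_U
  pi_Z = 1/4*pi_X + 1/12*pi_Y + 1/6*pi_Z + 1/6*pi_W + 1/6*pi_U
  pi_W = 1/12*pi_X + 1/4*pi_Y + 5/12*pi_Z + 1/6*pi_W + 1/12*pi_U
  pi_U = 1/12*pi_X + 1/4*pi_Y + 1/12*pi_Z + 1/3*pi_W + 5/12*pi_U
with normalization: pi_X + pi_Y + pi_Z + pi_W + pi_U = 1.

Using the first 4 balance equations plus normalization, the linear system A*pi = b is:
  [-7/12, 1/6, 1/6, 1/12, 1/4] . pi = 0
  [1/6, -3/4, 1/6, 1/4, 1/12] . pi = 0
  [1/4, 1/12, -5/6, 1/6, 1/6] . pi = 0
  [1/12, 1/4, 5/12, -5/6, 1/12] . pi = 0
  [1, 1, 1, 1, 1] . pi = 1

Solving yields:
  pi_X = 303/1328
  pi_Y = 235/1328
  pi_Z = 227/1328
  pi_W = 123/664
  pi_U = 317/1328

Verification (pi * P):
  303/1328*5/12 + 235/1328*1/6 + 227/1328*1/6 + 123/664*1/12 + 317/1328*1/4 = 303/1328 = pi_X  (ok)
  303/1328*1/6 + 235/1328*1/4 + 227/1328*1/6 + 123/664*1/4 + 317/1328*1/12 = 235/1328 = pi_Y  (ok)
  303/1328*1/4 + 235/1328*1/12 + 227/1328*1/6 + 123/664*1/6 + 317/1328*1/6 = 227/1328 = pi_Z  (ok)
  303/1328*1/12 + 235/1328*1/4 + 227/1328*5/12 + 123/664*1/6 + 317/1328*1/12 = 123/664 = pi_W  (ok)
  303/1328*1/12 + 235/1328*1/4 + 227/1328*1/12 + 123/664*1/3 + 317/1328*5/12 = 317/1328 = pi_U  (ok)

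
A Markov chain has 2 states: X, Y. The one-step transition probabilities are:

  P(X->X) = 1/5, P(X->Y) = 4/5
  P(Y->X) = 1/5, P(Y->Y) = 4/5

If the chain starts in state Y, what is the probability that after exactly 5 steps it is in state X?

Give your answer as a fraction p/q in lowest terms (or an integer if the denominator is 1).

Answer: 1/5

Derivation:
Computing P^5 by repeated multiplication:
P^1 =
  X: [1/5, 4/5]
  Y: [1/5, 4/5]
P^2 =
  X: [1/5, 4/5]
  Y: [1/5, 4/5]
P^3 =
  X: [1/5, 4/5]
  Y: [1/5, 4/5]
P^4 =
  X: [1/5, 4/5]
  Y: [1/5, 4/5]
P^5 =
  X: [1/5, 4/5]
  Y: [1/5, 4/5]

(P^5)[Y -> X] = 1/5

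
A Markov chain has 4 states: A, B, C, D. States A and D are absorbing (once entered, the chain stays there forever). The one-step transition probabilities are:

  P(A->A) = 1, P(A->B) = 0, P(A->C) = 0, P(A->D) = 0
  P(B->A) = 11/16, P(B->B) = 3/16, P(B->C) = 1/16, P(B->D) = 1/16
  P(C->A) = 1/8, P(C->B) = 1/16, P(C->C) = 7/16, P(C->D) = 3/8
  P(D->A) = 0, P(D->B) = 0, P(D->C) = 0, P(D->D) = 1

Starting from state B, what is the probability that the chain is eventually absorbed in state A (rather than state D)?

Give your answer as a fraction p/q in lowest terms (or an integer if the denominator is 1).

Answer: 101/116

Derivation:
Let a_i = P(absorbed in A | start in state i).
Boundary conditions: a_A = 1, a_D = 0.
For each transient state i, a_i = sum_j P(i->j) * a_j:
  a_B = 11/16*a_A + 3/16*a_B + 1/16*a_C + 1/16*a_D
  a_C = 1/8*a_A + 1/16*a_B + 7/16*a_C + 3/8*a_D

Substituting a_A = 1 and a_D = 0, rearrange to (I - Q) a = r where r[i] = P(i -> A):
  [13/16, -1/16] . (a_B, a_C) = 11/16
  [-1/16, 9/16] . (a_B, a_C) = 1/8

Solving yields:
  a_B = 101/116
  a_C = 37/116

Starting state is B, so the absorption probability is a_B = 101/116.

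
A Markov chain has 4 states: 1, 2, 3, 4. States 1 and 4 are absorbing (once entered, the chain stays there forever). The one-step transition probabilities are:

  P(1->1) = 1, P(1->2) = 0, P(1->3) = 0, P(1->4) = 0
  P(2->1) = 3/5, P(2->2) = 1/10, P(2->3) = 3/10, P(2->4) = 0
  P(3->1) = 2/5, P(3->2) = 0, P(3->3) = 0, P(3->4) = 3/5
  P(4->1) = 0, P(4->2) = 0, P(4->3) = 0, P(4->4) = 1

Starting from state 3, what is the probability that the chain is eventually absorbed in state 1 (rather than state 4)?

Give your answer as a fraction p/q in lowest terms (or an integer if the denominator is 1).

Let a_i = P(absorbed in 1 | start in state i).
Boundary conditions: a_1 = 1, a_4 = 0.
For each transient state i, a_i = sum_j P(i->j) * a_j:
  a_2 = 3/5*a_1 + 1/10*a_2 + 3/10*a_3 + 0*a_4
  a_3 = 2/5*a_1 + 0*a_2 + 0*a_3 + 3/5*a_4

Substituting a_1 = 1 and a_4 = 0, rearrange to (I - Q) a = r where r[i] = P(i -> 1):
  [9/10, -3/10] . (a_2, a_3) = 3/5
  [0, 1] . (a_2, a_3) = 2/5

Solving yields:
  a_2 = 4/5
  a_3 = 2/5

Starting state is 3, so the absorption probability is a_3 = 2/5.

Answer: 2/5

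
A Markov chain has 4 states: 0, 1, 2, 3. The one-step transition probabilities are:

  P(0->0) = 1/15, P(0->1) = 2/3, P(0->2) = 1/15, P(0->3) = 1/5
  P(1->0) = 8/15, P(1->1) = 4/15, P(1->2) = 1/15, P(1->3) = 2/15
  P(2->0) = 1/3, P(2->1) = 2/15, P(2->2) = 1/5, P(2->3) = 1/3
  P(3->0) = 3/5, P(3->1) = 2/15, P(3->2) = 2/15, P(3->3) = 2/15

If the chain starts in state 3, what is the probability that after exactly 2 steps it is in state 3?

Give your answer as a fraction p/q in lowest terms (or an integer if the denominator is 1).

Computing P^2 by repeated multiplication:
P^1 =
  0: [1/15, 2/3, 1/15, 1/5]
  1: [8/15, 4/15, 1/15, 2/15]
  2: [1/3, 2/15, 1/5, 1/3]
  3: [3/5, 2/15, 2/15, 2/15]
P^2 =
  0: [113/225, 58/225, 4/45, 34/225]
  1: [7/25, 34/75, 19/225, 41/225]
  2: [9/25, 74/225, 26/225, 44/225]
  3: [53/225, 106/225, 7/75, 1/5]

(P^2)[3 -> 3] = 1/5

Answer: 1/5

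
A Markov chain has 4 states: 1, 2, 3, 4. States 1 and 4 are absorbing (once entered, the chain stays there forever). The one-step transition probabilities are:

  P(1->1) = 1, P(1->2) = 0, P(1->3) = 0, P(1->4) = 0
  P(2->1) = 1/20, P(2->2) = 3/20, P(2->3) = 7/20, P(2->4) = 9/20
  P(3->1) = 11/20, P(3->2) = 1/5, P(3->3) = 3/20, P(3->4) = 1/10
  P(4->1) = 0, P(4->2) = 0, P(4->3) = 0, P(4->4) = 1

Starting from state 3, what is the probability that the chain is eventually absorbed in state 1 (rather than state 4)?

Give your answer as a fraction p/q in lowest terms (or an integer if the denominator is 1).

Let a_i = P(absorbed in 1 | start in state i).
Boundary conditions: a_1 = 1, a_4 = 0.
For each transient state i, a_i = sum_j P(i->j) * a_j:
  a_2 = 1/20*a_1 + 3/20*a_2 + 7/20*a_3 + 9/20*a_4
  a_3 = 11/20*a_1 + 1/5*a_2 + 3/20*a_3 + 1/10*a_4

Substituting a_1 = 1 and a_4 = 0, rearrange to (I - Q) a = r where r[i] = P(i -> 1):
  [17/20, -7/20] . (a_2, a_3) = 1/20
  [-1/5, 17/20] . (a_2, a_3) = 11/20

Solving yields:
  a_2 = 94/261
  a_3 = 191/261

Starting state is 3, so the absorption probability is a_3 = 191/261.

Answer: 191/261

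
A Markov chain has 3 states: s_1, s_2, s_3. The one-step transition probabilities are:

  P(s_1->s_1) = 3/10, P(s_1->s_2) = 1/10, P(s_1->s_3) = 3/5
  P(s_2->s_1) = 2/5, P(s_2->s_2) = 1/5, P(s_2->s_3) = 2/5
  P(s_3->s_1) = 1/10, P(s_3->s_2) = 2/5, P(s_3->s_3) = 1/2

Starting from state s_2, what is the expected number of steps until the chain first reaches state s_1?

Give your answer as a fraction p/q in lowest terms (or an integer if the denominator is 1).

Answer: 15/4

Derivation:
Let h_i = expected steps to first reach s_1 from state i.
Boundary: h_s_1 = 0.
First-step equations for the other states:
  h_s_2 = 1 + 2/5*h_s_1 + 1/5*h_s_2 + 2/5*h_s_3
  h_s_3 = 1 + 1/10*h_s_1 + 2/5*h_s_2 + 1/2*h_s_3

Substituting h_s_1 = 0 and rearranging gives the linear system (I - Q) h = 1:
  [4/5, -2/5] . (h_s_2, h_s_3) = 1
  [-2/5, 1/2] . (h_s_2, h_s_3) = 1

Solving yields:
  h_s_2 = 15/4
  h_s_3 = 5

Starting state is s_2, so the expected hitting time is h_s_2 = 15/4.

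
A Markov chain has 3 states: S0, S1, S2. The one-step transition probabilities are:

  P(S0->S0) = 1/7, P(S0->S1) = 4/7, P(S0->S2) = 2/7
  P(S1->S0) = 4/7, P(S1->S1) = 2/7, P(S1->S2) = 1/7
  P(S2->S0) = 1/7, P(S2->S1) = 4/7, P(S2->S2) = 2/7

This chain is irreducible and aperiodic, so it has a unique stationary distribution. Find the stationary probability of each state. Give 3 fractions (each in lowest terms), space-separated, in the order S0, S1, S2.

The stationary distribution satisfies pi = pi * P, i.e.:
  pi_S0 = 1/7*pi_S0 + 4/7*pi_S1 + 1/7*pi_S2
  pi_S1 = 4/7*pi_S0 + 2/7*pi_S1 + 4/7*pi_S2
  pi_S2 = 2/7*pi_S0 + 1/7*pi_S1 + 2/7*pi_S2
with normalization: pi_S0 + pi_S1 + pi_S2 = 1.

Using the first 2 balance equations plus normalization, the linear system A*pi = b is:
  [-6/7, 4/7, 1/7] . pi = 0
  [4/7, -5/7, 4/7] . pi = 0
  [1, 1, 1] . pi = 1

Solving yields:
  pi_S0 = 1/3
  pi_S1 = 4/9
  pi_S2 = 2/9

Verification (pi * P):
  1/3*1/7 + 4/9*4/7 + 2/9*1/7 = 1/3 = pi_S0  (ok)
  1/3*4/7 + 4/9*2/7 + 2/9*4/7 = 4/9 = pi_S1  (ok)
  1/3*2/7 + 4/9*1/7 + 2/9*2/7 = 2/9 = pi_S2  (ok)

Answer: 1/3 4/9 2/9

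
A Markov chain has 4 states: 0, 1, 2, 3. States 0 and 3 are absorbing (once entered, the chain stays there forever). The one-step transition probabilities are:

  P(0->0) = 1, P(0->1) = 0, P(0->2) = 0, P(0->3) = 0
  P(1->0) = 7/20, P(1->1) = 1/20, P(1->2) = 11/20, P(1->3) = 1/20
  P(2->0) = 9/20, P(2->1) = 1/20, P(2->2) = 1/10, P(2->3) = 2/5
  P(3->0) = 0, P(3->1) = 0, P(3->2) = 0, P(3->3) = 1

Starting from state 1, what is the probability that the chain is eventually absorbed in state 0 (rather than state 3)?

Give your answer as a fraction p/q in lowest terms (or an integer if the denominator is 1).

Let a_i = P(absorbed in 0 | start in state i).
Boundary conditions: a_0 = 1, a_3 = 0.
For each transient state i, a_i = sum_j P(i->j) * a_j:
  a_1 = 7/20*a_0 + 1/20*a_1 + 11/20*a_2 + 1/20*a_3
  a_2 = 9/20*a_0 + 1/20*a_1 + 1/10*a_2 + 2/5*a_3

Substituting a_0 = 1 and a_3 = 0, rearrange to (I - Q) a = r where r[i] = P(i -> 0):
  [19/20, -11/20] . (a_1, a_2) = 7/20
  [-1/20, 9/10] . (a_1, a_2) = 9/20

Solving yields:
  a_1 = 225/331
  a_2 = 178/331

Starting state is 1, so the absorption probability is a_1 = 225/331.

Answer: 225/331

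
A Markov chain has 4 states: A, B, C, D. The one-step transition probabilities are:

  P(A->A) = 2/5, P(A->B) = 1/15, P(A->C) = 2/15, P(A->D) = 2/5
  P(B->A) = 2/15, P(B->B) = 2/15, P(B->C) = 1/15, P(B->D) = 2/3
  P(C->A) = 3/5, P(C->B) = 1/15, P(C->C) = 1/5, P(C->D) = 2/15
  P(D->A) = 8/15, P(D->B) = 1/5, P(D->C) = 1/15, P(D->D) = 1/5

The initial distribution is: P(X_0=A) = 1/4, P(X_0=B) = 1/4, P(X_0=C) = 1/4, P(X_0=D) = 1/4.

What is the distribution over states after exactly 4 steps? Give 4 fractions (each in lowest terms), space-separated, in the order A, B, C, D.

Answer: 17633/40500 2689/22500 7447/67500 67793/202500

Derivation:
Propagating the distribution step by step (d_{t+1} = d_t * P):
d_0 = (A=1/4, B=1/4, C=1/4, D=1/4)
  d_1[A] = 1/4*2/5 + 1/4*2/15 + 1/4*3/5 + 1/4*8/15 = 5/12
  d_1[B] = 1/4*1/15 + 1/4*2/15 + 1/4*1/15 + 1/4*1/5 = 7/60
  d_1[C] = 1/4*2/15 + 1/4*1/15 + 1/4*1/5 + 1/4*1/15 = 7/60
  d_1[D] = 1/4*2/5 + 1/4*2/3 + 1/4*2/15 + 1/4*1/5 = 7/20
d_1 = (A=5/12, B=7/60, C=7/60, D=7/20)
  d_2[A] = 5/12*2/5 + 7/60*2/15 + 7/60*3/5 + 7/20*8/15 = 79/180
  d_2[B] = 5/12*1/15 + 7/60*2/15 + 7/60*1/15 + 7/20*1/5 = 109/900
  d_2[C] = 5/12*2/15 + 7/60*1/15 + 7/60*1/5 + 7/20*1/15 = 11/100
  d_2[D] = 5/12*2/5 + 7/60*2/3 + 7/60*2/15 + 7/20*1/5 = 33/100
d_2 = (A=79/180, B=109/900, C=11/100, D=33/100)
  d_3[A] = 79/180*2/5 + 109/900*2/15 + 11/100*3/5 + 33/100*8/15 = 1171/2700
  d_3[B] = 79/180*1/15 + 109/900*2/15 + 11/100*1/15 + 33/100*1/5 = 1603/13500
  d_3[C] = 79/180*2/15 + 109/900*1/15 + 11/100*1/5 + 33/100*1/15 = 1493/13500
  d_3[D] = 79/180*2/5 + 109/900*2/3 + 11/100*2/15 + 33/100*1/5 = 4549/13500
d_3 = (A=1171/2700, B=1603/13500, C=1493/13500, D=4549/13500)
  d_4[A] = 1171/2700*2/5 + 1603/13500*2/15 + 1493/13500*3/5 + 4549/13500*8/15 = 17633/40500
  d_4[B] = 1171/2700*1/15 + 1603/13500*2/15 + 1493/13500*1/15 + 4549/13500*1/5 = 2689/22500
  d_4[C] = 1171/2700*2/15 + 1603/13500*1/15 + 1493/13500*1/5 + 4549/13500*1/15 = 7447/67500
  d_4[D] = 1171/2700*2/5 + 1603/13500*2/3 + 1493/13500*2/15 + 4549/13500*1/5 = 67793/202500
d_4 = (A=17633/40500, B=2689/22500, C=7447/67500, D=67793/202500)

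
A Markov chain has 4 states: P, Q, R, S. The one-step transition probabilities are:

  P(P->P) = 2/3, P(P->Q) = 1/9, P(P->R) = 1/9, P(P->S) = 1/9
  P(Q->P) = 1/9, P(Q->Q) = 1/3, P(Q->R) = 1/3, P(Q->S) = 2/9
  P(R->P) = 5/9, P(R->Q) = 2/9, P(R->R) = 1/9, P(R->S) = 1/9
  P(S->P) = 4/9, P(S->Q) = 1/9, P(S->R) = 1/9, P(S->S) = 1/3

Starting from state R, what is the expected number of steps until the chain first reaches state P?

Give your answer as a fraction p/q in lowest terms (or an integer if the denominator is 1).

Let h_i = expected steps to first reach P from state i.
Boundary: h_P = 0.
First-step equations for the other states:
  h_Q = 1 + 1/9*h_P + 1/3*h_Q + 1/3*h_R + 2/9*h_S
  h_R = 1 + 5/9*h_P + 2/9*h_Q + 1/9*h_R + 1/9*h_S
  h_S = 1 + 4/9*h_P + 1/9*h_Q + 1/9*h_R + 1/3*h_S

Substituting h_P = 0 and rearranging gives the linear system (I - Q) h = 1:
  [2/3, -1/3, -2/9] . (h_Q, h_R, h_S) = 1
  [-2/9, 8/9, -1/9] . (h_Q, h_R, h_S) = 1
  [-1/9, -1/9, 2/3] . (h_Q, h_R, h_S) = 1

Solving yields:
  h_Q = 774/223
  h_R = 513/223
  h_S = 549/223

Starting state is R, so the expected hitting time is h_R = 513/223.

Answer: 513/223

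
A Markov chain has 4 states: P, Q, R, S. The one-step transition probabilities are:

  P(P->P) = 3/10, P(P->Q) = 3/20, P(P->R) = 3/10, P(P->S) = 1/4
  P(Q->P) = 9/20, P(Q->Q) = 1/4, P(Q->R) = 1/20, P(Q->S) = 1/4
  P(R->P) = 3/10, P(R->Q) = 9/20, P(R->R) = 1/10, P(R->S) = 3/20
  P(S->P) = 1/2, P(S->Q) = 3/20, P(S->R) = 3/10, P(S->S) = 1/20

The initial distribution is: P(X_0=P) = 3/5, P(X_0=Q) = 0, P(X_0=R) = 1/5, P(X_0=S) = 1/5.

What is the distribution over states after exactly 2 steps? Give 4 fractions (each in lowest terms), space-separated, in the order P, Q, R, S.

Propagating the distribution step by step (d_{t+1} = d_t * P):
d_0 = (P=3/5, Q=0, R=1/5, S=1/5)
  d_1[P] = 3/5*3/10 + 0*9/20 + 1/5*3/10 + 1/5*1/2 = 17/50
  d_1[Q] = 3/5*3/20 + 0*1/4 + 1/5*9/20 + 1/5*3/20 = 21/100
  d_1[R] = 3/5*3/10 + 0*1/20 + 1/5*1/10 + 1/5*3/10 = 13/50
  d_1[S] = 3/5*1/4 + 0*1/4 + 1/5*3/20 + 1/5*1/20 = 19/100
d_1 = (P=17/50, Q=21/100, R=13/50, S=19/100)
  d_2[P] = 17/50*3/10 + 21/100*9/20 + 13/50*3/10 + 19/100*1/2 = 739/2000
  d_2[Q] = 17/50*3/20 + 21/100*1/4 + 13/50*9/20 + 19/100*3/20 = 249/1000
  d_2[R] = 17/50*3/10 + 21/100*1/20 + 13/50*1/10 + 19/100*3/10 = 391/2000
  d_2[S] = 17/50*1/4 + 21/100*1/4 + 13/50*3/20 + 19/100*1/20 = 93/500
d_2 = (P=739/2000, Q=249/1000, R=391/2000, S=93/500)

Answer: 739/2000 249/1000 391/2000 93/500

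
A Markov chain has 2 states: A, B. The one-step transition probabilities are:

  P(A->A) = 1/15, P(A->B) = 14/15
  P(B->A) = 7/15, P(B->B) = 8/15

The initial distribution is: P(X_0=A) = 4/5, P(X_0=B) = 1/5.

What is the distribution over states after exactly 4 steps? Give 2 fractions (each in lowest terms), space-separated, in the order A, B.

Answer: 1079/3125 2046/3125

Derivation:
Propagating the distribution step by step (d_{t+1} = d_t * P):
d_0 = (A=4/5, B=1/5)
  d_1[A] = 4/5*1/15 + 1/5*7/15 = 11/75
  d_1[B] = 4/5*14/15 + 1/5*8/15 = 64/75
d_1 = (A=11/75, B=64/75)
  d_2[A] = 11/75*1/15 + 64/75*7/15 = 51/125
  d_2[B] = 11/75*14/15 + 64/75*8/15 = 74/125
d_2 = (A=51/125, B=74/125)
  d_3[A] = 51/125*1/15 + 74/125*7/15 = 569/1875
  d_3[B] = 51/125*14/15 + 74/125*8/15 = 1306/1875
d_3 = (A=569/1875, B=1306/1875)
  d_4[A] = 569/1875*1/15 + 1306/1875*7/15 = 1079/3125
  d_4[B] = 569/1875*14/15 + 1306/1875*8/15 = 2046/3125
d_4 = (A=1079/3125, B=2046/3125)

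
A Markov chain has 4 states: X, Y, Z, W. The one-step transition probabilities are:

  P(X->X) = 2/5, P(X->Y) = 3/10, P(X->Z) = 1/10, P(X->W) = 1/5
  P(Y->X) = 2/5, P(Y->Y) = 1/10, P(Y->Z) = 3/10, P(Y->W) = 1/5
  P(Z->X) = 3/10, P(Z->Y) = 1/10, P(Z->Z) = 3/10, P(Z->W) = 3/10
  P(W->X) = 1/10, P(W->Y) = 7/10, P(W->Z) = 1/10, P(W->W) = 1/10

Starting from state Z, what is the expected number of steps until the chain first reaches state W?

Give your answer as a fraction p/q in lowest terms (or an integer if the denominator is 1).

Let h_i = expected steps to first reach W from state i.
Boundary: h_W = 0.
First-step equations for the other states:
  h_X = 1 + 2/5*h_X + 3/10*h_Y + 1/10*h_Z + 1/5*h_W
  h_Y = 1 + 2/5*h_X + 1/10*h_Y + 3/10*h_Z + 1/5*h_W
  h_Z = 1 + 3/10*h_X + 1/10*h_Y + 3/10*h_Z + 3/10*h_W

Substituting h_W = 0 and rearranging gives the linear system (I - Q) h = 1:
  [3/5, -3/10, -1/10] . (h_X, h_Y, h_Z) = 1
  [-2/5, 9/10, -3/10] . (h_X, h_Y, h_Z) = 1
  [-3/10, -1/10, 7/10] . (h_X, h_Y, h_Z) = 1

Solving yields:
  h_X = 500/109
  h_Y = 490/109
  h_Z = 440/109

Starting state is Z, so the expected hitting time is h_Z = 440/109.

Answer: 440/109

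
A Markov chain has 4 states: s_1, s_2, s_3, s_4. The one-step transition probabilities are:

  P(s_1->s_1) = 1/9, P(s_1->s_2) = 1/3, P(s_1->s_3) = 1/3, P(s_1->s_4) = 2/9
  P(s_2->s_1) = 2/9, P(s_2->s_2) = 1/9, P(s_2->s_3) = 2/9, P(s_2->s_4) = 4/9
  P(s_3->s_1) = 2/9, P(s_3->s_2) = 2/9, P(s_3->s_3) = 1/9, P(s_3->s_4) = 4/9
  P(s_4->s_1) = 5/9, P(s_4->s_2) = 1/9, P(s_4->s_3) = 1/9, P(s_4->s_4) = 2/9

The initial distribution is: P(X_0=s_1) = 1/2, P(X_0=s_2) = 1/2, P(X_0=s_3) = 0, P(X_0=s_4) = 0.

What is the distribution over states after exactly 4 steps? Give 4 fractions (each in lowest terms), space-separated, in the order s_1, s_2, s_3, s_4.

Propagating the distribution step by step (d_{t+1} = d_t * P):
d_0 = (s_1=1/2, s_2=1/2, s_3=0, s_4=0)
  d_1[s_1] = 1/2*1/9 + 1/2*2/9 + 0*2/9 + 0*5/9 = 1/6
  d_1[s_2] = 1/2*1/3 + 1/2*1/9 + 0*2/9 + 0*1/9 = 2/9
  d_1[s_3] = 1/2*1/3 + 1/2*2/9 + 0*1/9 + 0*1/9 = 5/18
  d_1[s_4] = 1/2*2/9 + 1/2*4/9 + 0*4/9 + 0*2/9 = 1/3
d_1 = (s_1=1/6, s_2=2/9, s_3=5/18, s_4=1/3)
  d_2[s_1] = 1/6*1/9 + 2/9*2/9 + 5/18*2/9 + 1/3*5/9 = 17/54
  d_2[s_2] = 1/6*1/3 + 2/9*1/9 + 5/18*2/9 + 1/3*1/9 = 29/162
  d_2[s_3] = 1/6*1/3 + 2/9*2/9 + 5/18*1/9 + 1/3*1/9 = 14/81
  d_2[s_4] = 1/6*2/9 + 2/9*4/9 + 5/18*4/9 + 1/3*2/9 = 1/3
d_2 = (s_1=17/54, s_2=29/162, s_3=14/81, s_4=1/3)
  d_3[s_1] = 17/54*1/9 + 29/162*2/9 + 14/81*2/9 + 1/3*5/9 = 145/486
  d_3[s_2] = 17/54*1/3 + 29/162*1/9 + 14/81*2/9 + 1/3*1/9 = 146/729
  d_3[s_3] = 17/54*1/3 + 29/162*2/9 + 14/81*1/9 + 1/3*1/9 = 293/1458
  d_3[s_4] = 17/54*2/9 + 29/162*4/9 + 14/81*4/9 + 1/3*2/9 = 73/243
d_3 = (s_1=145/486, s_2=146/729, s_3=293/1458, s_4=73/243)
  d_4[s_1] = 145/486*1/9 + 146/729*2/9 + 293/1458*2/9 + 73/243*5/9 = 1265/4374
  d_4[s_2] = 145/486*1/3 + 146/729*1/9 + 293/1458*2/9 + 73/243*1/9 = 2621/13122
  d_4[s_3] = 145/486*1/3 + 146/729*2/9 + 293/1458*1/9 + 73/243*1/9 = 1310/6561
  d_4[s_4] = 145/486*2/9 + 146/729*4/9 + 293/1458*4/9 + 73/243*2/9 = 227/729
d_4 = (s_1=1265/4374, s_2=2621/13122, s_3=1310/6561, s_4=227/729)

Answer: 1265/4374 2621/13122 1310/6561 227/729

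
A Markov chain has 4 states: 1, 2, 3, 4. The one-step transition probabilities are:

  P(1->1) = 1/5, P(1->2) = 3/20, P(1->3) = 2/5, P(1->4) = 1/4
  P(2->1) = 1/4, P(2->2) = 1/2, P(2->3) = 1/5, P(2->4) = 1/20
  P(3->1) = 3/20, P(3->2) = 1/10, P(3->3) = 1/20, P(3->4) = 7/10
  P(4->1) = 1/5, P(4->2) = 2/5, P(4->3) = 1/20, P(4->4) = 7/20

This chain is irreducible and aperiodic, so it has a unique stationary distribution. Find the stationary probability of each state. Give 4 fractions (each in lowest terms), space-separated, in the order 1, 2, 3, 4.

Answer: 1624/7813 2573/7813 1345/7813 2271/7813

Derivation:
The stationary distribution satisfies pi = pi * P, i.e.:
  pi_1 = 1/5*pi_1 + 1/4*pi_2 + 3/20*pi_3 + 1/5*pi_4
  pi_2 = 3/20*pi_1 + 1/2*pi_2 + 1/10*pi_3 + 2/5*pi_4
  pi_3 = 2/5*pi_1 + 1/5*pi_2 + 1/20*pi_3 + 1/20*pi_4
  pi_4 = 1/4*pi_1 + 1/20*pi_2 + 7/10*pi_3 + 7/20*pi_4
with normalization: pi_1 + pi_2 + pi_3 + pi_4 = 1.

Using the first 3 balance equations plus normalization, the linear system A*pi = b is:
  [-4/5, 1/4, 3/20, 1/5] . pi = 0
  [3/20, -1/2, 1/10, 2/5] . pi = 0
  [2/5, 1/5, -19/20, 1/20] . pi = 0
  [1, 1, 1, 1] . pi = 1

Solving yields:
  pi_1 = 1624/7813
  pi_2 = 2573/7813
  pi_3 = 1345/7813
  pi_4 = 2271/7813

Verification (pi * P):
  1624/7813*1/5 + 2573/7813*1/4 + 1345/7813*3/20 + 2271/7813*1/5 = 1624/7813 = pi_1  (ok)
  1624/7813*3/20 + 2573/7813*1/2 + 1345/7813*1/10 + 2271/7813*2/5 = 2573/7813 = pi_2  (ok)
  1624/7813*2/5 + 2573/7813*1/5 + 1345/7813*1/20 + 2271/7813*1/20 = 1345/7813 = pi_3  (ok)
  1624/7813*1/4 + 2573/7813*1/20 + 1345/7813*7/10 + 2271/7813*7/20 = 2271/7813 = pi_4  (ok)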